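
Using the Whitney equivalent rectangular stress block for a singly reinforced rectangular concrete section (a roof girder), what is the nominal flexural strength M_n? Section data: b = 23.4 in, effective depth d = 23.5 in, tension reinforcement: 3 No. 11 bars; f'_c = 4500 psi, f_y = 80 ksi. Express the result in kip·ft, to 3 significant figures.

A_s = 3 × 1.56 = 4.68 in².
T = A_s f_y = 4.68 × 80 = 374.4 kips.
a = T/(0.85 f'_c b) = 374.4/(0.85 × 4.5 × 23.4) = 4.183 in.
M_n = T(d − a/2) = 374.4 × (23.5 − 2.0915) = 8015.3 kip·in = 8015.3/12 = 667.94 kip·ft.

M_n ≈ 668 kip·ft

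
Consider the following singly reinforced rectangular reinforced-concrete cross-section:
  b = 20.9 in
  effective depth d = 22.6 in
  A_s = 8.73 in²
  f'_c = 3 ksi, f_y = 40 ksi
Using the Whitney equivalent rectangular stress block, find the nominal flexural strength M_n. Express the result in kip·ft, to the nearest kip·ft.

T = A_s f_y = 8.73 × 40 = 349.2 kips.
a = T/(0.85 f'_c b) = 349.2/(0.85 × 3 × 20.9) = 6.552 in.
M_n = T(d − a/2) = 349.2 × (22.6 − 3.276) = 6747.9 kip·in = 6747.9/12 = 562.33 kip·ft.

M_n ≈ 562 kip·ft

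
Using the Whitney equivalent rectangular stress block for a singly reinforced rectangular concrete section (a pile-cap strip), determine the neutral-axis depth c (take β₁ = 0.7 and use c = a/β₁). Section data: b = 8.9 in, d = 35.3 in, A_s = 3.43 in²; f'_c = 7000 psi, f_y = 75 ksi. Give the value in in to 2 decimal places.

T = A_s f_y = 3.43 × 75 = 257.25 kips.
a = T/(0.85 f'_c b) = 257.25/(0.85 × 7 × 8.9) = 4.8579 in.
With β₁ = 0.7, c = a/β₁ = 4.8579/0.7 = 6.94 in.

c ≈ 6.94 in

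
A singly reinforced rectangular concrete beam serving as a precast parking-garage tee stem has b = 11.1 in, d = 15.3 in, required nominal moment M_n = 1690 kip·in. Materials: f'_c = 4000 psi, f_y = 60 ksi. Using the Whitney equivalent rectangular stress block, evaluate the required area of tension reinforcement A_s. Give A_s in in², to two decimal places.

A_s ≈ 2.06 in²

From M_n = 0.85 f'_c a b (d − a/2):
a = d − √(d² − 2M_n/(0.85 f'_c b)) = 15.3 − √(15.3² − 2 × 1690/(0.85 × 4 × 11.1)) = 3.278 in.
A_s = 0.85 f'_c a b / f_y = 0.85 × 4 × 3.278 × 11.1 / 60 = 2.062 in².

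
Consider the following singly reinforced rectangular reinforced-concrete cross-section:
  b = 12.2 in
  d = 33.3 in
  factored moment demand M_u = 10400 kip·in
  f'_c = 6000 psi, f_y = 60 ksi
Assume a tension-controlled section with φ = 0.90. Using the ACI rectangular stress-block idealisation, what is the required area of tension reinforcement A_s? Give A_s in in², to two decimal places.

A_s ≈ 6.37 in²

M_n = M_u/φ = 10400/0.90 = 11555.6 kip·in.
From M_n = 0.85 f'_c a b (d − a/2):
a = d − √(d² − 2M_n/(0.85 f'_c b)) = 33.3 − √(33.3² − 2 × 11555.6/(0.85 × 6 × 12.2)) = 6.144 in.
A_s = 0.85 f'_c a b / f_y = 0.85 × 6 × 6.144 × 12.2 / 60 = 6.371 in².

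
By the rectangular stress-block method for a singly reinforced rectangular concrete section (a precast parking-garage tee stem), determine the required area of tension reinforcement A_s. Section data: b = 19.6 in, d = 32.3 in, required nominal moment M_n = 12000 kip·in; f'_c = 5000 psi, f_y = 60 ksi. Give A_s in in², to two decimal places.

A_s ≈ 6.69 in²

From M_n = 0.85 f'_c a b (d − a/2):
a = d − √(d² − 2M_n/(0.85 f'_c b)) = 32.3 − √(32.3² − 2 × 12000/(0.85 × 5 × 19.6)) = 4.820 in.
A_s = 0.85 f'_c a b / f_y = 0.85 × 5 × 4.820 × 19.6 / 60 = 6.692 in².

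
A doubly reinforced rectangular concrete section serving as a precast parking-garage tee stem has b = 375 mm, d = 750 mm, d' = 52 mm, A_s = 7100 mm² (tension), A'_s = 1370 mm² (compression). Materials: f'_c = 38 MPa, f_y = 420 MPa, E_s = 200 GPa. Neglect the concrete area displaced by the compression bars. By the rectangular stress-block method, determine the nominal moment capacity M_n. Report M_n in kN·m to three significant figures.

M_n ≈ 1970 kN·m

Assume both tension and compression steel yield.
Net tension couple steel: A_s − A'_s = 5730 mm².
a = (A_s − A'_s) f_y / (0.85 f'_c b) = 2406600/(0.85 × 38 × 375) = 198.69 mm.
c = a/β₁ = 198.69/0.779 = 255.06 mm; ε'_s = 0.003(c − d')/c = 0.0024 ≥ f_y/E_s = 0.0021, so compression steel does yield.
M_n = (A_s − A'_s) f_y (d − a/2) + A'_s f_y (d − d') = [2406600 × (750 − 99.345) + 575400 × (750 − 52)] × 10⁻⁶ = 1565.87 + 401.63 = 1967.50 kN·m.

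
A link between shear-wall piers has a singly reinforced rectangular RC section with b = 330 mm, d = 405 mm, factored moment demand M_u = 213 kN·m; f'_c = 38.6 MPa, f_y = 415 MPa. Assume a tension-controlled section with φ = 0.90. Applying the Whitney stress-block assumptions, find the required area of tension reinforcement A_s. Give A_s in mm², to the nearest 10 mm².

M_n = M_u/φ = 213/0.90 = 236.667 kN·m.
With M_n = 0.85 f'_c a b (d − a/2), solve the quadratic for a:
a = d − √(d² − 2M_n/(0.85 f'_c b)) = 405 − √(405² − 2 × 236.667×10⁶/(0.85 × 38.6 × 330)) = 58.15 mm.
A_s = 0.85 f'_c a b / f_y = 0.85 × 38.6 × 58.15 × 330 / 415 = 1517.1 mm².

A_s ≈ 1520 mm²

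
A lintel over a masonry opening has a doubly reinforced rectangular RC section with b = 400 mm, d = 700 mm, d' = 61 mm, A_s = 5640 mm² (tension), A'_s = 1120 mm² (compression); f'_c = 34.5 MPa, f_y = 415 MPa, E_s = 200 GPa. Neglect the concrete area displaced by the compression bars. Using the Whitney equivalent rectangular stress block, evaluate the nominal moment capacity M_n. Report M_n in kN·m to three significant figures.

Assume both tension and compression steel yield.
Net tension couple steel: A_s − A'_s = 4520 mm².
a = (A_s − A'_s) f_y / (0.85 f'_c b) = 1875800/(0.85 × 34.5 × 400) = 159.91 mm.
c = a/β₁ = 159.91/0.804 = 198.89 mm; ε'_s = 0.003(c − d')/c = 0.0021 ≥ f_y/E_s = 0.0021, so compression steel does yield.
M_n = (A_s − A'_s) f_y (d − a/2) + A'_s f_y (d − d') = [1875800 × (700 − 79.955) + 464800 × (700 − 61)] × 10⁻⁶ = 1163.08 + 297.01 = 1460.09 kN·m.

M_n ≈ 1460 kN·m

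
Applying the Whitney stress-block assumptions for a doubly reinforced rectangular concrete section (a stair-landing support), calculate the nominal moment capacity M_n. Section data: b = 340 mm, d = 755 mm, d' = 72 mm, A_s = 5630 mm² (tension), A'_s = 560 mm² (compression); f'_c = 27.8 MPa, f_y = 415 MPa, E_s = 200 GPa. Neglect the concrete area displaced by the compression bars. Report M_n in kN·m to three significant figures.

Assume both tension and compression steel yield.
Net tension couple steel: A_s − A'_s = 5070 mm².
a = (A_s − A'_s) f_y / (0.85 f'_c b) = 2104050/(0.85 × 27.8 × 340) = 261.89 mm.
c = a/β₁ = 261.89/0.85 = 308.11 mm; ε'_s = 0.003(c − d')/c = 0.0023 ≥ f_y/E_s = 0.0021, so compression steel does yield.
M_n = (A_s − A'_s) f_y (d − a/2) + A'_s f_y (d − d') = [2104050 × (755 − 130.945) + 232400 × (755 − 72)] × 10⁻⁶ = 1313.04 + 158.73 = 1471.77 kN·m.

M_n ≈ 1470 kN·m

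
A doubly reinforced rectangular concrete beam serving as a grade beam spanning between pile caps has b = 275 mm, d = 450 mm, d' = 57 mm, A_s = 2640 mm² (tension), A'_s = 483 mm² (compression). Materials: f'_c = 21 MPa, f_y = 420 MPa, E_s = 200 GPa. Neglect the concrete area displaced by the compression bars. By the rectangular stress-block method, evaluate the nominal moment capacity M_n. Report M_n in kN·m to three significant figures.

Assume both tension and compression steel yield.
Net tension couple steel: A_s − A'_s = 2157 mm².
a = (A_s − A'_s) f_y / (0.85 f'_c b) = 905940/(0.85 × 21 × 275) = 184.56 mm.
c = a/β₁ = 184.56/0.85 = 217.13 mm; ε'_s = 0.003(c − d')/c = 0.0022 ≥ f_y/E_s = 0.0021, so compression steel does yield.
M_n = (A_s − A'_s) f_y (d − a/2) + A'_s f_y (d − d') = [905940 × (450 − 92.28) + 202860 × (450 − 57)] × 10⁻⁶ = 324.07 + 79.72 = 403.79 kN·m.

M_n ≈ 404 kN·m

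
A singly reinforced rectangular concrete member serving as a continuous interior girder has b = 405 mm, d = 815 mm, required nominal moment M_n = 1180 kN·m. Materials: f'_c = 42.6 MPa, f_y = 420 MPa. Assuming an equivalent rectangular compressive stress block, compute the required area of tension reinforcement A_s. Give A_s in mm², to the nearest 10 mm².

With M_n = 0.85 f'_c a b (d − a/2), solve the quadratic for a:
a = d − √(d² − 2M_n/(0.85 f'_c b)) = 815 − √(815² − 2 × 1180×10⁶/(0.85 × 42.6 × 405)) = 105.56 mm.
A_s = 0.85 f'_c a b / f_y = 0.85 × 42.6 × 105.56 × 405 / 420 = 3685.8 mm².

A_s ≈ 3690 mm²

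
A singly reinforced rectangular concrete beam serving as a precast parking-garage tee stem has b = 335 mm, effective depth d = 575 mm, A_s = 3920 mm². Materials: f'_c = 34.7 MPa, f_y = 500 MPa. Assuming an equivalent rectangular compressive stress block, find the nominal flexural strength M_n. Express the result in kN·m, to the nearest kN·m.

M_n ≈ 933 kN·m

T = A_s f_y = 3920 × 500 = 1960000 N = 1960 kN.
From C = T: a = T/(0.85 f'_c b) = 1960000/(0.85 × 34.7 × 335) = 198.36 mm.
M_n = T(d − a/2) = 1960 kN × (575 − 99.18) mm = 932.61 kN·m.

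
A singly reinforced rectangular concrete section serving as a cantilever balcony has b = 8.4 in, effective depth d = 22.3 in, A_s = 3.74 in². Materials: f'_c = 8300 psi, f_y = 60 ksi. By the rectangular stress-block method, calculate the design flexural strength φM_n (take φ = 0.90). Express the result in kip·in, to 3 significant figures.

T = A_s f_y = 3.74 × 60 = 224.4 kips.
a = T/(0.85 f'_c b) = 224.4/(0.85 × 8.3 × 8.4) = 3.787 in.
M_n = T(d − a/2) = 224.4 × (22.3 − 1.8935) = 4579.2 kip·in.
φM_n = 0.90 × 4579.2 = 4121.3 kip·in.

φM_n ≈ 4120 kip·in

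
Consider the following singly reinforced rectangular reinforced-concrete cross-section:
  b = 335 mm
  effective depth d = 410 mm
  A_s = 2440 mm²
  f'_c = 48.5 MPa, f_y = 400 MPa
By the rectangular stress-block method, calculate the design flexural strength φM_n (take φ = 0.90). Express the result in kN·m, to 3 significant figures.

T = A_s f_y = 2440 × 400 = 976000 N = 976 kN.
From C = T: a = T/(0.85 f'_c b) = 976000/(0.85 × 48.5 × 335) = 70.67 mm.
M_n = T(d − a/2) = 976 kN × (410 − 35.335) mm = 365.67 kN·m.
φM_n = 0.90 × 365.67 = 329.10 kN·m.

φM_n ≈ 329 kN·m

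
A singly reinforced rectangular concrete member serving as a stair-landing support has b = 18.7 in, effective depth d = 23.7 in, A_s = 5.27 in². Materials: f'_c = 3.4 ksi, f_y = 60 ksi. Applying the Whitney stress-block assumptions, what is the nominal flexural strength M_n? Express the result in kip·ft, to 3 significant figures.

M_n ≈ 547 kip·ft

T = A_s f_y = 5.27 × 60 = 316.2 kips.
a = T/(0.85 f'_c b) = 316.2/(0.85 × 3.4 × 18.7) = 5.851 in.
M_n = T(d − a/2) = 316.2 × (23.7 − 2.9255) = 6568.9 kip·in = 6568.9/12 = 547.41 kip·ft.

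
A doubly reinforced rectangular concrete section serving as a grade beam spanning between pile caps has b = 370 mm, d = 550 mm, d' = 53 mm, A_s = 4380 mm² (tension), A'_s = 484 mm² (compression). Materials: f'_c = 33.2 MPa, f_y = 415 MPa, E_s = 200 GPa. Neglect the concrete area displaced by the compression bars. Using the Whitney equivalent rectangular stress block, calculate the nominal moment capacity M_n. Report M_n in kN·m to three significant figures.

M_n ≈ 864 kN·m

Assume both tension and compression steel yield.
Net tension couple steel: A_s − A'_s = 3896 mm².
a = (A_s − A'_s) f_y / (0.85 f'_c b) = 1616840/(0.85 × 33.2 × 370) = 154.85 mm.
c = a/β₁ = 154.85/0.813 = 190.47 mm; ε'_s = 0.003(c − d')/c = 0.0022 ≥ f_y/E_s = 0.0021, so compression steel does yield.
M_n = (A_s − A'_s) f_y (d − a/2) + A'_s f_y (d − d') = [1616840 × (550 − 77.425) + 200860 × (550 − 53)] × 10⁻⁶ = 764.08 + 99.83 = 863.91 kN·m.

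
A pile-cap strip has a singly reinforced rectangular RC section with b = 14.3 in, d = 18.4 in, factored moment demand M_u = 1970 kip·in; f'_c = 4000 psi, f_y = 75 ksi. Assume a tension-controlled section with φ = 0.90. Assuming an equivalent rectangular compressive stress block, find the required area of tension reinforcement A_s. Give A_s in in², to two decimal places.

M_n = M_u/φ = 1970/0.90 = 2188.89 kip·in.
From M_n = 0.85 f'_c a b (d − a/2):
a = d − √(d² − 2M_n/(0.85 f'_c b)) = 18.4 − √(18.4² − 2 × 2188.89/(0.85 × 4 × 14.3)) = 2.636 in.
A_s = 0.85 f'_c a b / f_y = 0.85 × 4 × 2.636 × 14.3 / 75 = 1.709 in².

A_s ≈ 1.71 in²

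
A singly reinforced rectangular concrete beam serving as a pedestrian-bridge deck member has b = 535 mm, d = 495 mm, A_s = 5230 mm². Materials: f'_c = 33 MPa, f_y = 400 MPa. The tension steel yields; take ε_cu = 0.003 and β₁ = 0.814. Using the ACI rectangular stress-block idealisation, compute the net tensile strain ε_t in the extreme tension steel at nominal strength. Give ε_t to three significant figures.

ε_t ≈ 0.00567

a = A_s f_y/(0.85 f'_c b) = 139.40 mm.
β₁ = 0.814, so c = a/β₁ = 139.40/0.814 = 171.25 mm.
From the linear strain diagram with ε_cu = 0.003: ε_t = 0.003 (d − c)/c = 0.003 × (495 − 171.25)/171.25 = 0.00567.
Since ε_t ≥ 0.005, the section is tension-controlled.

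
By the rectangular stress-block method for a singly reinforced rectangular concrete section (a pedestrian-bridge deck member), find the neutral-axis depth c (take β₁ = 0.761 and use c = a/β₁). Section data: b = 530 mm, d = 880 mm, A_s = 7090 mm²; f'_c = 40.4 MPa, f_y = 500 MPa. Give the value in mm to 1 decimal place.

T = A_s f_y = 7090 × 500 = 3545000 N = 3545 kN.
Setting C = 0.85 f'_c a b equal to T: a = 3545000/(0.85 × 40.4 × 530) = 194.778 mm.
With β₁ = 0.761, c = a/β₁ = 194.778/0.761 = 256.0 mm.

c ≈ 256.0 mm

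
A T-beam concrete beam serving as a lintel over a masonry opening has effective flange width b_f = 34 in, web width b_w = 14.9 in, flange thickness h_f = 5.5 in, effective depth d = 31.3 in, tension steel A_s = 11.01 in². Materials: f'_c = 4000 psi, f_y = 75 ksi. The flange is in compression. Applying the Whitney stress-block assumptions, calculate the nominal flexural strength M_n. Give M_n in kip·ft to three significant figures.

Tension: T = A_s f_y = 11.01 × 75 = 825.75 kips.
Try a within the flange: a = T/(0.85 f'_c b_f) = 825.75/(0.85 × 4 × 34) = 7.143 in.
a = 7.143 > h_f = 5.5 in: the block extends into the web. Split into flange-overhang and web parts.
C_f = 0.85 f'_c (b_f − b_w) h_f = 0.85 × 4 × (34 − 14.9) × 5.5 = 357.2 kips.
Remaining web compression depth: a_w = (T − C_f)/(0.85 f'_c b_w) = (825.75 − 357.2)/(0.85 × 4 × 14.9) = 9.249 in.
M_n = C_f(d − h_f/2) + (T − C_f)(d − a_w/2) = 357.2 × (31.3 − 2.75) + 468.55 × (31.3 − 4.6245) = 10198.1 + 12498.8 = 22696.9 kip·in.
M_n = 22696.9/12 = 1891.41 kip·ft.

M_n ≈ 1890 kip·ft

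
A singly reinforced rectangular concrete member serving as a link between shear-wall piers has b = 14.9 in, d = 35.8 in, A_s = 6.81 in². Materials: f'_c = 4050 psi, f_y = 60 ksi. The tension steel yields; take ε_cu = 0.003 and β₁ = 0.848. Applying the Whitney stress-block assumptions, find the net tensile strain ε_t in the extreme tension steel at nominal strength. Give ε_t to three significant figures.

ε_t ≈ 0.00843

a = A_s f_y/(0.85 f'_c b) = 7.966 in.
β₁ = 0.848, so c = a/β₁ = 7.966/0.848 = 9.394 in.
From the linear strain diagram with ε_cu = 0.003: ε_t = 0.003 (d − c)/c = 0.003 × (35.8 − 9.394)/9.394 = 0.00843.
Since ε_t ≥ 0.005, the section is tension-controlled.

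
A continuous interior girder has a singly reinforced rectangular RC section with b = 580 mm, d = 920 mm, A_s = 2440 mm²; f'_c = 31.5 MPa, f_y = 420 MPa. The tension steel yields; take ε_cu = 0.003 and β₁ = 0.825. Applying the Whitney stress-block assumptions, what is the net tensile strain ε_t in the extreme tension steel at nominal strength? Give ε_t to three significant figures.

a = A_s f_y/(0.85 f'_c b) = 65.99 mm.
β₁ = 0.825, so c = a/β₁ = 65.99/0.825 = 79.99 mm.
From the linear strain diagram with ε_cu = 0.003: ε_t = 0.003 (d − c)/c = 0.003 × (920 − 79.99)/79.99 = 0.0315.
Since ε_t ≥ 0.005, the section is tension-controlled.

ε_t ≈ 0.0315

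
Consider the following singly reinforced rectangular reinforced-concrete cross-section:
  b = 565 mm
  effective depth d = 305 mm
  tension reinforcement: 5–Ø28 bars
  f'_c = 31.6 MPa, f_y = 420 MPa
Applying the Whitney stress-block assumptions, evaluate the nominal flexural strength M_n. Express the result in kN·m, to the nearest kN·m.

A_s = 5 × 616 = 3080 mm².
T = A_s f_y = 3080 × 420 = 1293600 N = 1293.6 kN.
From C = T: a = T/(0.85 f'_c b) = 1293600/(0.85 × 31.6 × 565) = 85.24 mm.
M_n = T(d − a/2) = 1293.6 kN × (305 − 42.62) mm = 339.41 kN·m.

M_n ≈ 339 kN·m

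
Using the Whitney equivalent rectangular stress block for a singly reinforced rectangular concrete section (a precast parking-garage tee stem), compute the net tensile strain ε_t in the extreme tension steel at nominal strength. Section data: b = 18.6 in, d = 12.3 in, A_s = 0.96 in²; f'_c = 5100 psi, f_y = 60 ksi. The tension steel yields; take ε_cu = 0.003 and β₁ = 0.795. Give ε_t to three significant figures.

ε_t ≈ 0.0381

a = A_s f_y/(0.85 f'_c b) = 0.714 in.
β₁ = 0.795, so c = a/β₁ = 0.714/0.795 = 0.898 in.
From the linear strain diagram with ε_cu = 0.003: ε_t = 0.003 (d − c)/c = 0.003 × (12.3 − 0.898)/0.898 = 0.0381.
Since ε_t ≥ 0.005, the section is tension-controlled.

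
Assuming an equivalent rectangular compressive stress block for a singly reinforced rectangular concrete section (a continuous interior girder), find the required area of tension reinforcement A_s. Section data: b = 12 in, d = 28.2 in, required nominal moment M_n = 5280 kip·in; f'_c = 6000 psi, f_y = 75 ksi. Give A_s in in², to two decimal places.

From M_n = 0.85 f'_c a b (d − a/2):
a = d − √(d² − 2M_n/(0.85 f'_c b)) = 28.2 − √(28.2² − 2 × 5280/(0.85 × 6 × 12)) = 3.246 in.
A_s = 0.85 f'_c a b / f_y = 0.85 × 6 × 3.246 × 12 / 75 = 2.649 in².

A_s ≈ 2.65 in²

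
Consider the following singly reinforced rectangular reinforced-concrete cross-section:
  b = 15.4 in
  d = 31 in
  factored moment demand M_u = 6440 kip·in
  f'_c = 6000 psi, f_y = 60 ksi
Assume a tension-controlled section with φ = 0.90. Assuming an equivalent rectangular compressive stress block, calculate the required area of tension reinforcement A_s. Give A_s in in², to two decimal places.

A_s ≈ 4.05 in²

M_n = M_u/φ = 6440/0.90 = 7155.56 kip·in.
From M_n = 0.85 f'_c a b (d − a/2):
a = d − √(d² − 2M_n/(0.85 f'_c b)) = 31 − √(31² − 2 × 7155.56/(0.85 × 6 × 15.4)) = 3.093 in.
A_s = 0.85 f'_c a b / f_y = 0.85 × 6 × 3.093 × 15.4 / 60 = 4.049 in².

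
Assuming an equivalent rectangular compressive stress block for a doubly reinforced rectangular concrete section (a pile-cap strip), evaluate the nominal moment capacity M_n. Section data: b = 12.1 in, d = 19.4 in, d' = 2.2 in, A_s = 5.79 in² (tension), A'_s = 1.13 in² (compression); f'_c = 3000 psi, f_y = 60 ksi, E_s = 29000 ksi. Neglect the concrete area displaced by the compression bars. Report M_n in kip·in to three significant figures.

Assume both steels yield.
a = (A_s − A'_s) f_y/(0.85 f'_c b) = (5.79 − 1.13) × 60/(0.85 × 3 × 12.1) = 9.062 in.
c = a/β₁ = 9.062/0.85 = 10.661 in; ε'_s = 0.003(c − d')/c = 0.0024 ≥ ε_y = 0.0021, so the compression steel yields.
M_n = (A_s − A'_s) f_y (d − a/2) + A'_s f_y (d − d') = 279.6 × (19.4 − 4.531) + 67.8 × (19.4 − 2.2) = 4157.4 + 1166.2 = 5323.6 kip·in.

M_n ≈ 5320 kip·in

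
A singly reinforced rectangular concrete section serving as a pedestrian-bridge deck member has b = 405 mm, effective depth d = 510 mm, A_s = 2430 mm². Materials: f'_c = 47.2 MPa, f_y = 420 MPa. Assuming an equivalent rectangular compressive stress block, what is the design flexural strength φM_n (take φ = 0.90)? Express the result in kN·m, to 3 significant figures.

T = A_s f_y = 2430 × 420 = 1020600 N = 1020.6 kN.
From C = T: a = T/(0.85 f'_c b) = 1020600/(0.85 × 47.2 × 405) = 62.81 mm.
M_n = T(d − a/2) = 1020.6 kN × (510 − 31.405) mm = 488.45 kN·m.
φM_n = 0.90 × 488.45 = 439.61 kN·m.

φM_n ≈ 440 kN·m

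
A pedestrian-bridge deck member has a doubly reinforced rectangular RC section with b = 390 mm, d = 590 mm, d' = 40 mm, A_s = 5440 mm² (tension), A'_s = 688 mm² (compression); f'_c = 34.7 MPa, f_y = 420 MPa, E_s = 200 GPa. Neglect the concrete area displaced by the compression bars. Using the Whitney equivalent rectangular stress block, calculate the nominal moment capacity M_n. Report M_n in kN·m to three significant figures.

Assume both tension and compression steel yield.
Net tension couple steel: A_s − A'_s = 4752 mm².
a = (A_s − A'_s) f_y / (0.85 f'_c b) = 1995840/(0.85 × 34.7 × 390) = 173.51 mm.
c = a/β₁ = 173.51/0.802 = 216.35 mm; ε'_s = 0.003(c − d')/c = 0.0024 ≥ f_y/E_s = 0.0021, so compression steel does yield.
M_n = (A_s − A'_s) f_y (d − a/2) + A'_s f_y (d − d') = [1995840 × (590 − 86.755) + 288960 × (590 − 40)] × 10⁻⁶ = 1004.40 + 158.93 = 1163.33 kN·m.

M_n ≈ 1160 kN·m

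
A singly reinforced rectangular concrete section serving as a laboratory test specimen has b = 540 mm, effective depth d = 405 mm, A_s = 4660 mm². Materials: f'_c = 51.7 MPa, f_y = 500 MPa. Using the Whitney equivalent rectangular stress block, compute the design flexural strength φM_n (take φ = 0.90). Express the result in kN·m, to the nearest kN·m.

φM_n ≈ 746 kN·m

T = A_s f_y = 4660 × 500 = 2330000 N = 2330 kN.
From C = T: a = T/(0.85 f'_c b) = 2330000/(0.85 × 51.7 × 540) = 98.19 mm.
M_n = T(d − a/2) = 2330 kN × (405 − 49.095) mm = 829.26 kN·m.
φM_n = 0.90 × 829.26 = 746.33 kN·m.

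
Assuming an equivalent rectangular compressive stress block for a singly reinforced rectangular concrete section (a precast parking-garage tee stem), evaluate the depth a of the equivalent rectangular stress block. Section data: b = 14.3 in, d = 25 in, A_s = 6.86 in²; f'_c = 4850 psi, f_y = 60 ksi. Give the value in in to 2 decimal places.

a ≈ 6.98 in

T = A_s f_y = 6.86 × 60 = 411.6 kips.
a = T/(0.85 f'_c b) = 411.6/(0.85 × 4.85 × 14.3) = 6.98 in.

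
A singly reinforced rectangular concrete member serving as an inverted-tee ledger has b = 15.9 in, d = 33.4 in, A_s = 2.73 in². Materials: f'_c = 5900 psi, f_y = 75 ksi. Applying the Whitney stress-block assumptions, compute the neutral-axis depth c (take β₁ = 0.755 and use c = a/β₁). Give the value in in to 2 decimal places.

c ≈ 3.40 in

T = A_s f_y = 2.73 × 75 = 204.75 kips.
a = T/(0.85 f'_c b) = 204.75/(0.85 × 5.9 × 15.9) = 2.5678 in.
With β₁ = 0.755, c = a/β₁ = 2.5678/0.755 = 3.40 in.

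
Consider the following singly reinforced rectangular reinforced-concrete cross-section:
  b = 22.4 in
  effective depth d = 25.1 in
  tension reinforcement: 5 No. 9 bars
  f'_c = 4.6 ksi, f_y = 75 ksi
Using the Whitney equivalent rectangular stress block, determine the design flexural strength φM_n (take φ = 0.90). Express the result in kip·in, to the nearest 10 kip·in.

A_s = 5 × 1 = 5 in².
T = A_s f_y = 5 × 75 = 375 kips.
a = T/(0.85 f'_c b) = 375/(0.85 × 4.6 × 22.4) = 4.282 in.
M_n = T(d − a/2) = 375 × (25.1 − 2.141) = 8609.6 kip·in.
φM_n = 0.90 × 8609.6 = 7748.6 kip·in.

φM_n ≈ 7750 kip·in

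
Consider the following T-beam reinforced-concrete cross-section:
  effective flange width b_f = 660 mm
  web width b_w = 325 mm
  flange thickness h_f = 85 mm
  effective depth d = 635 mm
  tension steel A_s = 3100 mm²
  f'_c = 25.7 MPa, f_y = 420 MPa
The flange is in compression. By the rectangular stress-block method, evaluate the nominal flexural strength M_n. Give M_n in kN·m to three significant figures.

Tension: T = A_s f_y = 3100 × 420 = 1302000 N.
Try a within the flange: a = T/(0.85 f'_c b_f) = 1302000/(0.85 × 25.7 × 660) = 90.31 mm.
a = 90.31 > h_f = 85 mm: the block extends into the web. Split into flange-overhang and web parts.
C_f = 0.85 f'_c (b_f − b_w) h_f = 0.85 × 25.7 × (660 − 325) × 85 = 622036 N.
Remaining web compression depth: a_w = (T − C_f)/(0.85 f'_c b_w) = (1302000 − 622036)/(0.85 × 25.7 × 325) = 95.77 mm.
M_n = C_f(d − h_f/2) + (T − C_f)(d − a_w/2) = 622036 × (635 − 42.5) + 679964 × (635 − 47.885) = 368.56 + 399.22 = 767.78 × 10⁶ N·mm.
M_n = 767.78 kN·m.

M_n ≈ 768 kN·m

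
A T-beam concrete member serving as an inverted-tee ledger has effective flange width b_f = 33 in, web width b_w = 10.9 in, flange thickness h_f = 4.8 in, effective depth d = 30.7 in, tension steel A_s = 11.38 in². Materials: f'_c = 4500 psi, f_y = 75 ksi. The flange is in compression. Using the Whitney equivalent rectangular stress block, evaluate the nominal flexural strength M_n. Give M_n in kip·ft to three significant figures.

M_n ≈ 1900 kip·ft

Tension: T = A_s f_y = 11.38 × 75 = 853.5 kips.
Try a within the flange: a = T/(0.85 f'_c b_f) = 853.5/(0.85 × 4.5 × 33) = 6.762 in.
a = 6.762 > h_f = 4.8 in: the block extends into the web. Split into flange-overhang and web parts.
C_f = 0.85 f'_c (b_f − b_w) h_f = 0.85 × 4.5 × (33 − 10.9) × 4.8 = 405.8 kips.
Remaining web compression depth: a_w = (T − C_f)/(0.85 f'_c b_w) = (853.5 − 405.8)/(0.85 × 4.5 × 10.9) = 10.738 in.
M_n = C_f(d − h_f/2) + (T − C_f)(d − a_w/2) = 405.8 × (30.7 − 2.4) + 447.7 × (30.7 − 5.369) = 11484.1 + 11340.7 = 22824.8 kip·in.
M_n = 22824.8/12 = 1902.07 kip·ft.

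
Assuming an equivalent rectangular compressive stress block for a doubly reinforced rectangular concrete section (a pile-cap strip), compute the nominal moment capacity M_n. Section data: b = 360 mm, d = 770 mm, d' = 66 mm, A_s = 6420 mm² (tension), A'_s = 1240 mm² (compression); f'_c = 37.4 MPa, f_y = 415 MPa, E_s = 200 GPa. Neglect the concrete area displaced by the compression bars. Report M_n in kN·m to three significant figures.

Assume both tension and compression steel yield.
Net tension couple steel: A_s − A'_s = 5180 mm².
a = (A_s − A'_s) f_y / (0.85 f'_c b) = 2149700/(0.85 × 37.4 × 360) = 187.84 mm.
c = a/β₁ = 187.84/0.783 = 239.90 mm; ε'_s = 0.003(c − d')/c = 0.0022 ≥ f_y/E_s = 0.0021, so compression steel does yield.
M_n = (A_s − A'_s) f_y (d − a/2) + A'_s f_y (d − d') = [2149700 × (770 − 93.92) + 514600 × (770 − 66)] × 10⁻⁶ = 1453.37 + 362.28 = 1815.65 kN·m.

M_n ≈ 1820 kN·m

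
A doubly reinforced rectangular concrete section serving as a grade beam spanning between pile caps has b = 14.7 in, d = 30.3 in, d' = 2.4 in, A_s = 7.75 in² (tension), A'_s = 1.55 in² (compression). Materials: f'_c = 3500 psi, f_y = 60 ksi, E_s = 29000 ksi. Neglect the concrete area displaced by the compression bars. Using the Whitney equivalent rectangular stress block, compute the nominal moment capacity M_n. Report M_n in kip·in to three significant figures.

M_n ≈ 12300 kip·in

Assume both steels yield.
a = (A_s − A'_s) f_y/(0.85 f'_c b) = (7.75 − 1.55) × 60/(0.85 × 3.5 × 14.7) = 8.506 in.
c = a/β₁ = 8.506/0.85 = 10.007 in; ε'_s = 0.003(c − d')/c = 0.0023 ≥ ε_y = 0.0021, so the compression steel yields.
M_n = (A_s − A'_s) f_y (d − a/2) + A'_s f_y (d − d') = 372 × (30.3 − 4.253) + 93 × (30.3 − 2.4) = 9689.5 + 2594.7 = 12284.2 kip·in.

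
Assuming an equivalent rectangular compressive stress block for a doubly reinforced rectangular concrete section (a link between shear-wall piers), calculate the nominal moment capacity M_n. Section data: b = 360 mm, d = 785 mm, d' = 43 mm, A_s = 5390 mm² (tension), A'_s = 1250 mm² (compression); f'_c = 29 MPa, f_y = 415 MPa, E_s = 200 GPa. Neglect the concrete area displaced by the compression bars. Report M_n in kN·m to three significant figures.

M_n ≈ 1570 kN·m

Assume both tension and compression steel yield.
Net tension couple steel: A_s − A'_s = 4140 mm².
a = (A_s − A'_s) f_y / (0.85 f'_c b) = 1718100/(0.85 × 29 × 360) = 193.61 mm.
c = a/β₁ = 193.61/0.843 = 229.67 mm; ε'_s = 0.003(c − d')/c = 0.0024 ≥ f_y/E_s = 0.0021, so compression steel does yield.
M_n = (A_s − A'_s) f_y (d − a/2) + A'_s f_y (d − d') = [1718100 × (785 − 96.805) + 518750 × (785 − 43)] × 10⁻⁶ = 1182.39 + 384.91 = 1567.30 kN·m.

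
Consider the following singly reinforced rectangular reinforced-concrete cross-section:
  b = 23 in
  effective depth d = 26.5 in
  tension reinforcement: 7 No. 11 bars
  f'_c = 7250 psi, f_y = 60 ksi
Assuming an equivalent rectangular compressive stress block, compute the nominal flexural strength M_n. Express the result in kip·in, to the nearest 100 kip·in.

M_n ≈ 15800 kip·in

A_s = 7 × 1.56 = 10.92 in².
T = A_s f_y = 10.92 × 60 = 655.2 kips.
a = T/(0.85 f'_c b) = 655.2/(0.85 × 7.25 × 23) = 4.623 in.
M_n = T(d − a/2) = 655.2 × (26.5 − 2.3115) = 15848.3 kip·in.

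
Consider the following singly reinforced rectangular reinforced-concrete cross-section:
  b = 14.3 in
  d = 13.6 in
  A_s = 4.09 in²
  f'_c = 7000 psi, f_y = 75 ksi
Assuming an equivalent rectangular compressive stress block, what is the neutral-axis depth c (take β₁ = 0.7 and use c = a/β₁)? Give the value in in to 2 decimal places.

T = A_s f_y = 4.09 × 75 = 306.75 kips.
a = T/(0.85 f'_c b) = 306.75/(0.85 × 7 × 14.3) = 3.6052 in.
With β₁ = 0.7, c = a/β₁ = 3.6052/0.7 = 5.15 in.

c ≈ 5.15 in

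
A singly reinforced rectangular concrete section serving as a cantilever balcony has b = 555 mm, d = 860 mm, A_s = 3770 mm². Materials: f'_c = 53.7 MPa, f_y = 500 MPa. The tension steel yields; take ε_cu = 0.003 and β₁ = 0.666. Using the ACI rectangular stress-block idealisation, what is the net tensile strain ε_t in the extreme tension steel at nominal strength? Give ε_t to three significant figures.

ε_t ≈ 0.0201

a = A_s f_y/(0.85 f'_c b) = 74.41 mm.
β₁ = 0.666, so c = a/β₁ = 74.41/0.666 = 111.73 mm.
From the linear strain diagram with ε_cu = 0.003: ε_t = 0.003 (d − c)/c = 0.003 × (860 − 111.73)/111.73 = 0.0201.
Since ε_t ≥ 0.005, the section is tension-controlled.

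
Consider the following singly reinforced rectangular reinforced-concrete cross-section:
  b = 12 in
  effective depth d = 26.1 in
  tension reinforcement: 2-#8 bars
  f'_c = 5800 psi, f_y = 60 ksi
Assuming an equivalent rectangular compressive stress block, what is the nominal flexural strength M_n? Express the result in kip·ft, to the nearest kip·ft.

M_n ≈ 200 kip·ft

A_s = 2 × 0.79 = 1.58 in².
T = A_s f_y = 1.58 × 60 = 94.8 kips.
a = T/(0.85 f'_c b) = 94.8/(0.85 × 5.8 × 12) = 1.602 in.
M_n = T(d − a/2) = 94.8 × (26.1 − 0.801) = 2398.3 kip·in = 2398.3/12 = 199.86 kip·ft.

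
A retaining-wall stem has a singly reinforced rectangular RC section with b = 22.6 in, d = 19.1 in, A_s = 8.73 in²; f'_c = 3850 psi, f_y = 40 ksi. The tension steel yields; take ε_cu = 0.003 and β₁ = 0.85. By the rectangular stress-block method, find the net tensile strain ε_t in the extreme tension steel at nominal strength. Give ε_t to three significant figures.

ε_t ≈ 0.00732

a = A_s f_y/(0.85 f'_c b) = 4.722 in.
β₁ = 0.85, so c = a/β₁ = 4.722/0.85 = 5.555 in.
From the linear strain diagram with ε_cu = 0.003: ε_t = 0.003 (d − c)/c = 0.003 × (19.1 − 5.555)/5.555 = 0.00732.
Since ε_t ≥ 0.005, the section is tension-controlled.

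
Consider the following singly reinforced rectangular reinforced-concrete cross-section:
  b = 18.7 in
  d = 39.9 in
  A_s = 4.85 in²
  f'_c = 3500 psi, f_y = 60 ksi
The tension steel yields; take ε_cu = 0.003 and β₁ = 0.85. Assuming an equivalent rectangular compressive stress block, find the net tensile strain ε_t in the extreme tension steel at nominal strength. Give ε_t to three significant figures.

ε_t ≈ 0.0165

a = A_s f_y/(0.85 f'_c b) = 5.231 in.
β₁ = 0.85, so c = a/β₁ = 5.231/0.85 = 6.154 in.
From the linear strain diagram with ε_cu = 0.003: ε_t = 0.003 (d − c)/c = 0.003 × (39.9 − 6.154)/6.154 = 0.0165.
Since ε_t ≥ 0.005, the section is tension-controlled.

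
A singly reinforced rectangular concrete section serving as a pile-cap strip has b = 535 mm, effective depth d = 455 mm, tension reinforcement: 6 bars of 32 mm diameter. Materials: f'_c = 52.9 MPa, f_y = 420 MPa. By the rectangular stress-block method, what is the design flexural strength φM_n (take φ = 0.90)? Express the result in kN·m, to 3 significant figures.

φM_n ≈ 753 kN·m

A_s = 6 × 804 = 4824 mm².
T = A_s f_y = 4824 × 420 = 2026080 N = 2026.08 kN.
From C = T: a = T/(0.85 f'_c b) = 2026080/(0.85 × 52.9 × 535) = 84.22 mm.
M_n = T(d − a/2) = 2026.08 kN × (455 − 42.11) mm = 836.55 kN·m.
φM_n = 0.90 × 836.55 = 752.90 kN·m.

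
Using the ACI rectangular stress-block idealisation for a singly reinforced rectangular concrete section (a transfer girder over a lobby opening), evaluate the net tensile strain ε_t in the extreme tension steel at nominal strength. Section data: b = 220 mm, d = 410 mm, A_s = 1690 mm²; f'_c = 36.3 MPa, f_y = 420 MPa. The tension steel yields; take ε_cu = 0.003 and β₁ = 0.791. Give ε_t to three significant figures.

a = A_s f_y/(0.85 f'_c b) = 104.57 mm.
β₁ = 0.791, so c = a/β₁ = 104.57/0.791 = 132.20 mm.
From the linear strain diagram with ε_cu = 0.003: ε_t = 0.003 (d − c)/c = 0.003 × (410 − 132.20)/132.20 = 0.00630.
Since ε_t ≥ 0.005, the section is tension-controlled.

ε_t ≈ 0.00630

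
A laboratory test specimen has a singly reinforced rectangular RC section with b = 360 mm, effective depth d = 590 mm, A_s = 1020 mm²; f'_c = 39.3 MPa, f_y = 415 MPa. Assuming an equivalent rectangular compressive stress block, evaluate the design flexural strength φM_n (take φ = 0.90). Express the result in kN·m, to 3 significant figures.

T = A_s f_y = 1020 × 415 = 423300 N = 423.3 kN.
From C = T: a = T/(0.85 f'_c b) = 423300/(0.85 × 39.3 × 360) = 35.20 mm.
M_n = T(d − a/2) = 423.3 kN × (590 − 17.6) mm = 242.30 kN·m.
φM_n = 0.90 × 242.30 = 218.07 kN·m.

φM_n ≈ 218 kN·m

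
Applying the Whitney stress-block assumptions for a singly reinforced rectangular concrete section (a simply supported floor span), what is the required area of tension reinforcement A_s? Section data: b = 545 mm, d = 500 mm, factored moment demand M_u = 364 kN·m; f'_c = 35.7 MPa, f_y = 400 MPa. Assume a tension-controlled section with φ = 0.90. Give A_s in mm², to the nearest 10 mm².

M_n = M_u/φ = 364/0.90 = 404.444 kN·m.
With M_n = 0.85 f'_c a b (d − a/2), solve the quadratic for a:
a = d − √(d² − 2M_n/(0.85 f'_c b)) = 500 − √(500² − 2 × 404.444×10⁶/(0.85 × 35.7 × 545)) = 51.57 mm.
A_s = 0.85 f'_c a b / f_y = 0.85 × 35.7 × 51.57 × 545 / 400 = 2132.2 mm².

A_s ≈ 2130 mm²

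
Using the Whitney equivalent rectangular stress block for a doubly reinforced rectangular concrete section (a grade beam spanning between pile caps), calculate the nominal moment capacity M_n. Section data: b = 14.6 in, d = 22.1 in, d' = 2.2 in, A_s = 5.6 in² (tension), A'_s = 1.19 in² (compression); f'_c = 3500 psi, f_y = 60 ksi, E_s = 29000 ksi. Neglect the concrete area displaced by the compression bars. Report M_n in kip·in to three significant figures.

Assume both steels yield.
a = (A_s − A'_s) f_y/(0.85 f'_c b) = (5.6 − 1.19) × 60/(0.85 × 3.5 × 14.6) = 6.092 in.
c = a/β₁ = 6.092/0.85 = 7.167 in; ε'_s = 0.003(c − d')/c = 0.0021 ≥ ε_y = 0.0021, so the compression steel yields.
M_n = (A_s − A'_s) f_y (d − a/2) + A'_s f_y (d − d') = 264.6 × (22.1 − 3.046) + 71.4 × (22.1 − 2.2) = 5041.7 + 1420.9 = 6462.6 kip·in.

M_n ≈ 6460 kip·in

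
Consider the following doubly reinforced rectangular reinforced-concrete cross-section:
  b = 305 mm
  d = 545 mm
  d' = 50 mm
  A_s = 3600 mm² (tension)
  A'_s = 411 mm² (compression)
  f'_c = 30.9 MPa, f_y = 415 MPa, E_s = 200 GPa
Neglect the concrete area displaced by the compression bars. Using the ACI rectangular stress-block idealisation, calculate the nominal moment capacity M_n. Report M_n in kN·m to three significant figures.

Assume both tension and compression steel yield.
Net tension couple steel: A_s − A'_s = 3189 mm².
a = (A_s − A'_s) f_y / (0.85 f'_c b) = 1323435/(0.85 × 30.9 × 305) = 165.21 mm.
c = a/β₁ = 165.21/0.829 = 199.29 mm; ε'_s = 0.003(c − d')/c = 0.0022 ≥ f_y/E_s = 0.0021, so compression steel does yield.
M_n = (A_s − A'_s) f_y (d − a/2) + A'_s f_y (d − d') = [1323435 × (545 − 82.605) + 170565 × (545 − 50)] × 10⁻⁶ = 611.95 + 84.43 = 696.38 kN·m.

M_n ≈ 696 kN·m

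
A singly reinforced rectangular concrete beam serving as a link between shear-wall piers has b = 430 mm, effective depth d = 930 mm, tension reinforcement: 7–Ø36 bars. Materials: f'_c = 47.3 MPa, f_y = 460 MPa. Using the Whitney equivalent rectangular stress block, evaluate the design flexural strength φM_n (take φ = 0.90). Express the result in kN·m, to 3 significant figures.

A_s = 7 × 1018 = 7126 mm².
T = A_s f_y = 7126 × 460 = 3277960 N = 3277.96 kN.
From C = T: a = T/(0.85 f'_c b) = 3277960/(0.85 × 47.3 × 430) = 189.61 mm.
M_n = T(d − a/2) = 3277.96 kN × (930 − 94.805) mm = 2737.74 kN·m.
φM_n = 0.90 × 2737.74 = 2463.97 kN·m.

φM_n ≈ 2460 kN·m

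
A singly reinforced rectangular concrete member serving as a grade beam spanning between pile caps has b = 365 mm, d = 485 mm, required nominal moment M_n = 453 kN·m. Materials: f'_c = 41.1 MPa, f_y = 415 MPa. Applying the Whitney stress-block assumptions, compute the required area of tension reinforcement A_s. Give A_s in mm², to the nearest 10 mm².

With M_n = 0.85 f'_c a b (d − a/2), solve the quadratic for a:
a = d − √(d² − 2M_n/(0.85 f'_c b)) = 485 − √(485² − 2 × 453×10⁶/(0.85 × 41.1 × 365)) = 79.82 mm.
A_s = 0.85 f'_c a b / f_y = 0.85 × 41.1 × 79.82 × 365 / 415 = 2452.5 mm².

A_s ≈ 2450 mm²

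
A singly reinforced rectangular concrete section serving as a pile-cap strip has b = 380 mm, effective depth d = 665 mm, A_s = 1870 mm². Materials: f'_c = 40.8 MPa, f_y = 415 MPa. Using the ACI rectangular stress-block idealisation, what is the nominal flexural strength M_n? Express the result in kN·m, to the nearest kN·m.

T = A_s f_y = 1870 × 415 = 776050 N = 776.05 kN.
From C = T: a = T/(0.85 f'_c b) = 776050/(0.85 × 40.8 × 380) = 58.89 mm.
M_n = T(d − a/2) = 776.05 kN × (665 − 29.445) mm = 493.22 kN·m.

M_n ≈ 493 kN·m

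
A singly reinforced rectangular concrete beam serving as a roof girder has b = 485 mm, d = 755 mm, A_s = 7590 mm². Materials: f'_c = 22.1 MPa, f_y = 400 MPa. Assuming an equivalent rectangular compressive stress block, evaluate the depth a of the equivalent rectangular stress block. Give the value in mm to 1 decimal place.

T = A_s f_y = 7590 × 400 = 3036000 N = 3036 kN.
Setting C = 0.85 f'_c a b equal to T: a = 3036000/(0.85 × 22.1 × 485) = 333.2 mm.

a ≈ 333.2 mm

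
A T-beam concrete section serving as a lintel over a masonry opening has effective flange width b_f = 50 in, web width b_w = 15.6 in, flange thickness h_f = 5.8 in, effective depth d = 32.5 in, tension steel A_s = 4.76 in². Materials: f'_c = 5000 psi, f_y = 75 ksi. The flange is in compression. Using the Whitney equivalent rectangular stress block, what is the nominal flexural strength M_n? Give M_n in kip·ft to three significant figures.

Tension: T = A_s f_y = 4.76 × 75 = 357 kips.
Try a within the flange: a = T/(0.85 f'_c b_f) = 357/(0.85 × 5 × 50) = 1.680 in.
Since a = 1.680 ≤ h_f = 5.8 in, the stress block lies entirely in the flange; analyse as a rectangular beam of width b_f.
M_n = T(d − a/2) = 357 × (32.5 − 0.84) = 11302.6 kip·in.
M_n = 11302.6/12 = 941.88 kip·ft.

M_n ≈ 942 kip·ft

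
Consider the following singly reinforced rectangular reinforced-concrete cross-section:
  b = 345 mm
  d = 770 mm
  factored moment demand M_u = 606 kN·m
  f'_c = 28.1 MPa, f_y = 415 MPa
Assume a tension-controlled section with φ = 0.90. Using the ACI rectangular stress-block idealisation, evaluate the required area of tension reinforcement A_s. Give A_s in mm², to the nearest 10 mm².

A_s ≈ 2280 mm²

M_n = M_u/φ = 606/0.90 = 673.333 kN·m.
With M_n = 0.85 f'_c a b (d − a/2), solve the quadratic for a:
a = d − √(d² − 2M_n/(0.85 f'_c b)) = 770 − √(770² − 2 × 673.333×10⁶/(0.85 × 28.1 × 345)) = 114.66 mm.
A_s = 0.85 f'_c a b / f_y = 0.85 × 28.1 × 114.66 × 345 / 415 = 2276.7 mm².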